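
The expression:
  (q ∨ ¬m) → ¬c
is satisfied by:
  {m: True, q: False, c: False}
  {q: False, c: False, m: False}
  {m: True, q: True, c: False}
  {q: True, m: False, c: False}
  {c: True, m: True, q: False}


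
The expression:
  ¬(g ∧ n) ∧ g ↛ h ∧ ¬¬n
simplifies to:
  False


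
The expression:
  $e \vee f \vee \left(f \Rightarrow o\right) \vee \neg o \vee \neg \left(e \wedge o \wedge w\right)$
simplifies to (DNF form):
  $\text{True}$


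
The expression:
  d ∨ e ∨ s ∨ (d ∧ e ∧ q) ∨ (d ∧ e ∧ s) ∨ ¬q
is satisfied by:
  {s: True, d: True, e: True, q: False}
  {s: True, d: True, e: False, q: False}
  {s: True, e: True, q: False, d: False}
  {s: True, e: False, q: False, d: False}
  {d: True, e: True, q: False, s: False}
  {d: True, e: False, q: False, s: False}
  {e: True, d: False, q: False, s: False}
  {e: False, d: False, q: False, s: False}
  {s: True, d: True, q: True, e: True}
  {s: True, d: True, q: True, e: False}
  {s: True, q: True, e: True, d: False}
  {s: True, q: True, e: False, d: False}
  {q: True, d: True, e: True, s: False}
  {q: True, d: True, e: False, s: False}
  {q: True, e: True, d: False, s: False}


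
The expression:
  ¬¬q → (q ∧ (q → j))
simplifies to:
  j ∨ ¬q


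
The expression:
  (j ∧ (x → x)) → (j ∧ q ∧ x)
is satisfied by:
  {x: True, q: True, j: False}
  {x: True, q: False, j: False}
  {q: True, x: False, j: False}
  {x: False, q: False, j: False}
  {j: True, x: True, q: True}


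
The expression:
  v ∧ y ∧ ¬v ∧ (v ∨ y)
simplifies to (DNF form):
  False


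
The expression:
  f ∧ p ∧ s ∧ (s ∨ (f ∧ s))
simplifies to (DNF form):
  f ∧ p ∧ s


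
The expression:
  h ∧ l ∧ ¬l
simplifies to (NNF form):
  False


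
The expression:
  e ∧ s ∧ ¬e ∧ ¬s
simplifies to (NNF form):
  False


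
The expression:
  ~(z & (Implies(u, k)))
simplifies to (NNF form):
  ~z | (u & ~k)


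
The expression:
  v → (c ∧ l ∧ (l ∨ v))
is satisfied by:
  {c: True, l: True, v: False}
  {c: True, l: False, v: False}
  {l: True, c: False, v: False}
  {c: False, l: False, v: False}
  {c: True, v: True, l: True}


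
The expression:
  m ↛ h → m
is always true.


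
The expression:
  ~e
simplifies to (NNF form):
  ~e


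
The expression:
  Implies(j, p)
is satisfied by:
  {p: True, j: False}
  {j: False, p: False}
  {j: True, p: True}


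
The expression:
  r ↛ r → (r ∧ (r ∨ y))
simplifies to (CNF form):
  True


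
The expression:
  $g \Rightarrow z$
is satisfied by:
  {z: True, g: False}
  {g: False, z: False}
  {g: True, z: True}


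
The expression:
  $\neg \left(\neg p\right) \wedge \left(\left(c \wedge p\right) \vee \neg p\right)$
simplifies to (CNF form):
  $c \wedge p$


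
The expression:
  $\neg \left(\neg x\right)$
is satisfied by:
  {x: True}


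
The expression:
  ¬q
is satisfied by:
  {q: False}


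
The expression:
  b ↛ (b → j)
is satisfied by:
  {b: True, j: False}


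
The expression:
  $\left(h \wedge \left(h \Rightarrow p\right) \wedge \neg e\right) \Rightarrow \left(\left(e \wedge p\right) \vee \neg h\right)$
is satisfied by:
  {e: True, p: False, h: False}
  {p: False, h: False, e: False}
  {h: True, e: True, p: False}
  {h: True, p: False, e: False}
  {e: True, p: True, h: False}
  {p: True, e: False, h: False}
  {h: True, p: True, e: True}


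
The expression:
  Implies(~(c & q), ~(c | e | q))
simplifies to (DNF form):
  (c & q) | (c & ~c) | (c & q & ~e) | (c & q & ~q) | (c & ~c & ~e) | (c & ~c & ~q) | (q & ~e & ~q) | (~c & ~e & ~q)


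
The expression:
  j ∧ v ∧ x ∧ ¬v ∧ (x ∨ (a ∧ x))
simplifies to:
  False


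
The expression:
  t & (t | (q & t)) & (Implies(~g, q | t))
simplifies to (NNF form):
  t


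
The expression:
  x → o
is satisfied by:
  {o: True, x: False}
  {x: False, o: False}
  {x: True, o: True}


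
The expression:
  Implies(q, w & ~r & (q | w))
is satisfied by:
  {w: True, r: False, q: False}
  {r: False, q: False, w: False}
  {w: True, r: True, q: False}
  {r: True, w: False, q: False}
  {q: True, w: True, r: False}


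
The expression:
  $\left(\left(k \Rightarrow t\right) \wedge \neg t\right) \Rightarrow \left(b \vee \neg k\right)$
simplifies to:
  $\text{True}$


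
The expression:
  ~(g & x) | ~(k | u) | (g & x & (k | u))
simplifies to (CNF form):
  True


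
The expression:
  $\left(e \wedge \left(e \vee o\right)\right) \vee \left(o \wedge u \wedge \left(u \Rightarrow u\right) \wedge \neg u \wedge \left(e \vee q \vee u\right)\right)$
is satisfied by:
  {e: True}


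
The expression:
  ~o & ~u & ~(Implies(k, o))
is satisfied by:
  {k: True, u: False, o: False}


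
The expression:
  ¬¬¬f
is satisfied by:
  {f: False}


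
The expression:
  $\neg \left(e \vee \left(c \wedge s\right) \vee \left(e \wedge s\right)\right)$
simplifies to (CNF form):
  $\neg e \wedge \left(\neg c \vee \neg s\right)$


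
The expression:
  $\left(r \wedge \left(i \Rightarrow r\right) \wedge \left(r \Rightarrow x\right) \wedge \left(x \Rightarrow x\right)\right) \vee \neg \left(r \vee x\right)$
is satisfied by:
  {x: False, r: False}
  {r: True, x: True}


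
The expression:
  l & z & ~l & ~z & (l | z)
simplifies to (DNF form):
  False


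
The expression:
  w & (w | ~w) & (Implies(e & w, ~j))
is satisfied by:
  {w: True, e: False, j: False}
  {j: True, w: True, e: False}
  {e: True, w: True, j: False}


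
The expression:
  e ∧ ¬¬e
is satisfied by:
  {e: True}


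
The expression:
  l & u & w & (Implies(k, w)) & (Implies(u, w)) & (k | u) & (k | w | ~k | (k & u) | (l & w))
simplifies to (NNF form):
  l & u & w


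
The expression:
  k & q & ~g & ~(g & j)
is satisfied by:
  {q: True, k: True, g: False}


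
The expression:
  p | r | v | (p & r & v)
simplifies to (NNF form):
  p | r | v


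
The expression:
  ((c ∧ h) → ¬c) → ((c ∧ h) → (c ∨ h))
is always true.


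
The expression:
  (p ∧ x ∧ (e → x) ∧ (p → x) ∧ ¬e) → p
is always true.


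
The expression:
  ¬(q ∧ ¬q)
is always true.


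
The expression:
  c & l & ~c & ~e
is never true.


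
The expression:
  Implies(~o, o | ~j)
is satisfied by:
  {o: True, j: False}
  {j: False, o: False}
  {j: True, o: True}


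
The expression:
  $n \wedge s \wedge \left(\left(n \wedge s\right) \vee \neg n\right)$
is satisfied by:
  {s: True, n: True}


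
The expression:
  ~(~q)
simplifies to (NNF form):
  q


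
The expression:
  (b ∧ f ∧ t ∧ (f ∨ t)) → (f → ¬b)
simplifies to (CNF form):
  ¬b ∨ ¬f ∨ ¬t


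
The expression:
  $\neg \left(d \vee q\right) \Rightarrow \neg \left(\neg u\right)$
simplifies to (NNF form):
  $d \vee q \vee u$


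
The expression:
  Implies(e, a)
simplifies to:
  a | ~e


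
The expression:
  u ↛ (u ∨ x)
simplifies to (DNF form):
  False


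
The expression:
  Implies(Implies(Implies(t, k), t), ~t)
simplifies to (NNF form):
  ~t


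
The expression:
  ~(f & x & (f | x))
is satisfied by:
  {x: False, f: False}
  {f: True, x: False}
  {x: True, f: False}


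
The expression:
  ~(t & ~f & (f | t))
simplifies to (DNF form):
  f | ~t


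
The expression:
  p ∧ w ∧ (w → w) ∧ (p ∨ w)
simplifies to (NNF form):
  p ∧ w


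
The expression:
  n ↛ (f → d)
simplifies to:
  f ∧ n ∧ ¬d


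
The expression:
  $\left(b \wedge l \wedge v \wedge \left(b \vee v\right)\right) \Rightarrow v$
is always true.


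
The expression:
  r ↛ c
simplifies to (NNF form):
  r ∧ ¬c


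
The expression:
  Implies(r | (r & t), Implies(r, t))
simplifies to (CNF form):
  t | ~r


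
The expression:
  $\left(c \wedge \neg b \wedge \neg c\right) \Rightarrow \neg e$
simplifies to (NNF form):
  $\text{True}$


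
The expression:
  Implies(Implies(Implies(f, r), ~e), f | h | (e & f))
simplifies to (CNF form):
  e | f | h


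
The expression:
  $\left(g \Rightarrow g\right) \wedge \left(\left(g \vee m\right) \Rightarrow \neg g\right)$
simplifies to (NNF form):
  $\neg g$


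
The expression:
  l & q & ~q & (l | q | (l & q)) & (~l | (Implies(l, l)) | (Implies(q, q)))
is never true.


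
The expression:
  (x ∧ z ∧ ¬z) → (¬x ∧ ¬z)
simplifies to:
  True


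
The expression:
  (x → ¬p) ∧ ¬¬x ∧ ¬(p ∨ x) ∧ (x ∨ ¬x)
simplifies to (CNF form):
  False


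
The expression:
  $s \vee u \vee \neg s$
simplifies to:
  $\text{True}$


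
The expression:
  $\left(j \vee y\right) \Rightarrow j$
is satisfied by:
  {j: True, y: False}
  {y: False, j: False}
  {y: True, j: True}


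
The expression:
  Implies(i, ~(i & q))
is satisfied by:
  {q: False, i: False}
  {i: True, q: False}
  {q: True, i: False}


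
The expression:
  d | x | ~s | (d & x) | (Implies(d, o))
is always true.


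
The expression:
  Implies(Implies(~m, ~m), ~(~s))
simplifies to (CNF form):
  s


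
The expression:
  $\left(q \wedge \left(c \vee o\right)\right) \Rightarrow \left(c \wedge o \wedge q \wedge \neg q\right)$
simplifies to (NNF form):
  $\left(\neg c \wedge \neg o\right) \vee \neg q$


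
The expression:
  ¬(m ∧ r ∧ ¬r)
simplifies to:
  True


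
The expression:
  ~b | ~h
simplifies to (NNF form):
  ~b | ~h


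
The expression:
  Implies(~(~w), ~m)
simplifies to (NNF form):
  ~m | ~w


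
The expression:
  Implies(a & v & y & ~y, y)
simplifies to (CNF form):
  True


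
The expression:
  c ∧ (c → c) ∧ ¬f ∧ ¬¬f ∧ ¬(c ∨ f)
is never true.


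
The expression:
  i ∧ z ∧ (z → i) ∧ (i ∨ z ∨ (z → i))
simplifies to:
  i ∧ z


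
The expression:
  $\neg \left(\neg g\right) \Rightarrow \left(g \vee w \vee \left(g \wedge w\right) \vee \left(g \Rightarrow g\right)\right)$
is always true.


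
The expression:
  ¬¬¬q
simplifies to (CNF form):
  ¬q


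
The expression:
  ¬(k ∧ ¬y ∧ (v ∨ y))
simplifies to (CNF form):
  y ∨ ¬k ∨ ¬v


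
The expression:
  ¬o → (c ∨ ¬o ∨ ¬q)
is always true.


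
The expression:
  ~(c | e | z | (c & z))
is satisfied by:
  {e: False, z: False, c: False}


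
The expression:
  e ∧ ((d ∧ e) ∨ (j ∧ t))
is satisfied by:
  {d: True, t: True, j: True, e: True}
  {d: True, t: True, e: True, j: False}
  {d: True, j: True, e: True, t: False}
  {d: True, e: True, j: False, t: False}
  {t: True, j: True, e: True, d: False}


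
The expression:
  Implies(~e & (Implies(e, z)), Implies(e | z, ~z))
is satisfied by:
  {e: True, z: False}
  {z: False, e: False}
  {z: True, e: True}


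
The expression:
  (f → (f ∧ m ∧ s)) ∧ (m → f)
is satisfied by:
  {s: True, f: False, m: False}
  {f: False, m: False, s: False}
  {s: True, m: True, f: True}


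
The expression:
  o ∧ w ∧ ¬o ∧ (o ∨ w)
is never true.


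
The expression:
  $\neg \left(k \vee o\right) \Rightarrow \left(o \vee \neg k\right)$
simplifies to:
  $\text{True}$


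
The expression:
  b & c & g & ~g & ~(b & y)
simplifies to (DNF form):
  False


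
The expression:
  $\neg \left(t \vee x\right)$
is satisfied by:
  {x: False, t: False}


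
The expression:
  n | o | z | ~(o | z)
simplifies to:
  True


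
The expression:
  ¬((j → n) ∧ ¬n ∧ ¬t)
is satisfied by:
  {n: True, t: True, j: True}
  {n: True, t: True, j: False}
  {n: True, j: True, t: False}
  {n: True, j: False, t: False}
  {t: True, j: True, n: False}
  {t: True, j: False, n: False}
  {j: True, t: False, n: False}


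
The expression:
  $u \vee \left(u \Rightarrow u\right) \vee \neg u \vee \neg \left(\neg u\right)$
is always true.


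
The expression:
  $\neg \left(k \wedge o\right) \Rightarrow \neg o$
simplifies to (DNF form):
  $k \vee \neg o$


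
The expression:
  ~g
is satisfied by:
  {g: False}


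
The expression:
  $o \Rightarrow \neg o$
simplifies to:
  $\neg o$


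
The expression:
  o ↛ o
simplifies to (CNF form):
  False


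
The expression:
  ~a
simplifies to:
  ~a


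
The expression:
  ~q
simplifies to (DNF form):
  ~q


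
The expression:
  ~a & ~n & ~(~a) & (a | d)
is never true.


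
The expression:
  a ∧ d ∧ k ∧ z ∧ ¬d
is never true.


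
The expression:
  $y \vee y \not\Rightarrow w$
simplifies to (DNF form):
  $y$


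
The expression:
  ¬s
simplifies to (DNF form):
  ¬s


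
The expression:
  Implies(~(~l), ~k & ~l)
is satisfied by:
  {l: False}


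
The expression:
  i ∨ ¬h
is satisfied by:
  {i: True, h: False}
  {h: False, i: False}
  {h: True, i: True}


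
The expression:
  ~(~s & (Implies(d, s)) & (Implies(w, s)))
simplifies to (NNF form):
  d | s | w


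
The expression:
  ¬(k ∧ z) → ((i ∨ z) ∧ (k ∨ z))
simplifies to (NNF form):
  z ∨ (i ∧ k)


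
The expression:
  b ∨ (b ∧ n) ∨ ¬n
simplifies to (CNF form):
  b ∨ ¬n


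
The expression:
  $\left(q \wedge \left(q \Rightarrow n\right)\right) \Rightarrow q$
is always true.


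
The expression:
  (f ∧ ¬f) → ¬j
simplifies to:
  True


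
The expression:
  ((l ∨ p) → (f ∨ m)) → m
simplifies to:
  m ∨ (l ∧ ¬f) ∨ (p ∧ ¬f)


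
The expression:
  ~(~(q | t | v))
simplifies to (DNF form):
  q | t | v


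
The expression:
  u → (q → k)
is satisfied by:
  {k: True, u: False, q: False}
  {u: False, q: False, k: False}
  {k: True, q: True, u: False}
  {q: True, u: False, k: False}
  {k: True, u: True, q: False}
  {u: True, k: False, q: False}
  {k: True, q: True, u: True}


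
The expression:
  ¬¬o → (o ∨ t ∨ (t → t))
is always true.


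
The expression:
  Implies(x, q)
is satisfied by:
  {q: True, x: False}
  {x: False, q: False}
  {x: True, q: True}


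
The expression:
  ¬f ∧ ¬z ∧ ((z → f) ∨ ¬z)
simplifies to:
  ¬f ∧ ¬z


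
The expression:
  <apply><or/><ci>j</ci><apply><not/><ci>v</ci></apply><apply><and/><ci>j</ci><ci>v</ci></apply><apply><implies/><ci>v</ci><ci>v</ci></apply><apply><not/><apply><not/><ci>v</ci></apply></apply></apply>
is always true.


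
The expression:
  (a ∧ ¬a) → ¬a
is always true.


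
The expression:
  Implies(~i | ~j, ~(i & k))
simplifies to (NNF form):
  j | ~i | ~k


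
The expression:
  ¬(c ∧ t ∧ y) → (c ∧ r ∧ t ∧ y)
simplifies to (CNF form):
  c ∧ t ∧ y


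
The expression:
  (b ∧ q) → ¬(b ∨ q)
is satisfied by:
  {q: False, b: False}
  {b: True, q: False}
  {q: True, b: False}


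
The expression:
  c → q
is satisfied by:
  {q: True, c: False}
  {c: False, q: False}
  {c: True, q: True}


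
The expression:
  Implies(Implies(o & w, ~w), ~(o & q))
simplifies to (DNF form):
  w | ~o | ~q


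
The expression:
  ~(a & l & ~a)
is always true.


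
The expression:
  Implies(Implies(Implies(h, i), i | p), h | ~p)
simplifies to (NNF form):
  h | ~p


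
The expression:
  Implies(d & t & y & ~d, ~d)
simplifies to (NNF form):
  True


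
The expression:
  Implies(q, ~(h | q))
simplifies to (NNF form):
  ~q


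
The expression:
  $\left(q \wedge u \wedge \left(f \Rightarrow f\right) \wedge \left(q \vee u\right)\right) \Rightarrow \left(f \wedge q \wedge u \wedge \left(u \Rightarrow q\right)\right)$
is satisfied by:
  {f: True, u: False, q: False}
  {f: False, u: False, q: False}
  {q: True, f: True, u: False}
  {q: True, f: False, u: False}
  {u: True, f: True, q: False}
  {u: True, f: False, q: False}
  {u: True, q: True, f: True}


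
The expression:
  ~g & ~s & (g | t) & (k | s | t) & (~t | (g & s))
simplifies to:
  False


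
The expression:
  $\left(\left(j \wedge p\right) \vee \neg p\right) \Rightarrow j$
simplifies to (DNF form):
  $j \vee p$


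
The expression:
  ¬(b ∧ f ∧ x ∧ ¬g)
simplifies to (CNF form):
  g ∨ ¬b ∨ ¬f ∨ ¬x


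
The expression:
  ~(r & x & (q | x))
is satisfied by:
  {x: False, r: False}
  {r: True, x: False}
  {x: True, r: False}


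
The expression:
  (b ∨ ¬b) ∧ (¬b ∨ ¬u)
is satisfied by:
  {u: False, b: False}
  {b: True, u: False}
  {u: True, b: False}


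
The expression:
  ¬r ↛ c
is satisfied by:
  {r: False, c: False}


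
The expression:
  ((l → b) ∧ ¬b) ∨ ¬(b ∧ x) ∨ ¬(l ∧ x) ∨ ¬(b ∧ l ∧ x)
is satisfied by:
  {l: False, x: False, b: False}
  {b: True, l: False, x: False}
  {x: True, l: False, b: False}
  {b: True, x: True, l: False}
  {l: True, b: False, x: False}
  {b: True, l: True, x: False}
  {x: True, l: True, b: False}


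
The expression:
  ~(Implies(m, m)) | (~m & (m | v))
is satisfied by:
  {v: True, m: False}


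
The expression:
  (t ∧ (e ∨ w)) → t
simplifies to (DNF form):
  True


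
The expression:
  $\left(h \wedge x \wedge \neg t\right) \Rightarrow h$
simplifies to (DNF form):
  $\text{True}$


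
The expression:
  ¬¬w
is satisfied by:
  {w: True}


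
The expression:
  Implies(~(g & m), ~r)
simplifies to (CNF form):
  (g | ~r) & (m | ~r)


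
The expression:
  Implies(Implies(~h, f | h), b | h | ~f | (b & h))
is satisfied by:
  {b: True, h: True, f: False}
  {b: True, h: False, f: False}
  {h: True, b: False, f: False}
  {b: False, h: False, f: False}
  {f: True, b: True, h: True}
  {f: True, b: True, h: False}
  {f: True, h: True, b: False}


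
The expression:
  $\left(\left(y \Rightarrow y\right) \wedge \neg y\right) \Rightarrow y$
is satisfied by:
  {y: True}


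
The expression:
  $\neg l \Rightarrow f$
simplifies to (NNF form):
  $f \vee l$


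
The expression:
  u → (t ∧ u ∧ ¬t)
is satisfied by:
  {u: False}


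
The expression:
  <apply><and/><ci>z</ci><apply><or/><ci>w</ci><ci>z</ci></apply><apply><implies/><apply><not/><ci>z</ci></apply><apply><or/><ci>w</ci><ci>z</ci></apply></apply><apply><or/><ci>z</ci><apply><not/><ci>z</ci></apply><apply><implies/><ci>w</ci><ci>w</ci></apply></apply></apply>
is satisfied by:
  {z: True}


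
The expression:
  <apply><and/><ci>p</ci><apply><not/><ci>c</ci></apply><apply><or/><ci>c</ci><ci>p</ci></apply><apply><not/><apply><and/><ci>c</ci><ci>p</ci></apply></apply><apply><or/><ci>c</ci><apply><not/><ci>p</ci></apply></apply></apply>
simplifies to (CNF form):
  <false/>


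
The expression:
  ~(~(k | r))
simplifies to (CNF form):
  k | r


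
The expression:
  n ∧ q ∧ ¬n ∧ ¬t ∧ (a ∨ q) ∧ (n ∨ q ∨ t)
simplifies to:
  False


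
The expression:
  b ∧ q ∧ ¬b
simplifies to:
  False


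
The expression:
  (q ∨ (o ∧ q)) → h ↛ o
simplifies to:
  (h ∧ ¬o) ∨ ¬q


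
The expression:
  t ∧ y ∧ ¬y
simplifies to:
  False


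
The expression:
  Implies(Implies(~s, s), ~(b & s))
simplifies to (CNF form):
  ~b | ~s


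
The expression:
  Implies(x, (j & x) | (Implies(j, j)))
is always true.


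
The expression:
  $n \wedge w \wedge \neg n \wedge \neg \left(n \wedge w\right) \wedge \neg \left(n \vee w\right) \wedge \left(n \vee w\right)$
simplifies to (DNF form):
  $\text{False}$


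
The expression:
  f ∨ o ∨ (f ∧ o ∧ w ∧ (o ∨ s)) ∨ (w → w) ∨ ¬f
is always true.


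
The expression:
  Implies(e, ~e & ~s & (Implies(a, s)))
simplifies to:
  ~e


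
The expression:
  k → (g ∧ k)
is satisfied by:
  {g: True, k: False}
  {k: False, g: False}
  {k: True, g: True}


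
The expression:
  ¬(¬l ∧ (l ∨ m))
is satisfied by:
  {l: True, m: False}
  {m: False, l: False}
  {m: True, l: True}


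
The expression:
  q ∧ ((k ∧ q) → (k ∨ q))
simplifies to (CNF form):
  q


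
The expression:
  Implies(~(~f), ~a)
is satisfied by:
  {a: False, f: False}
  {f: True, a: False}
  {a: True, f: False}


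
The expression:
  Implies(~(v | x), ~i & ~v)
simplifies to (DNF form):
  v | x | ~i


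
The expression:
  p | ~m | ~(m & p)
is always true.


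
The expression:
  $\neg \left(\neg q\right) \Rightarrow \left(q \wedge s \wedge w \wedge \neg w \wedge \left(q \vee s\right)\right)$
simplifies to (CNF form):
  $\neg q$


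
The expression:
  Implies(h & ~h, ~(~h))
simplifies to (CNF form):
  True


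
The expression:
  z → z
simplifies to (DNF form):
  True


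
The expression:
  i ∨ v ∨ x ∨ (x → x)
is always true.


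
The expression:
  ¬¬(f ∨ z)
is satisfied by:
  {z: True, f: True}
  {z: True, f: False}
  {f: True, z: False}


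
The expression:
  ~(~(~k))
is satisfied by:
  {k: False}


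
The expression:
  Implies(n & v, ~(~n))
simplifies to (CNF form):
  True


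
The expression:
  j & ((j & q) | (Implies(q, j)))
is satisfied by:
  {j: True}


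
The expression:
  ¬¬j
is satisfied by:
  {j: True}


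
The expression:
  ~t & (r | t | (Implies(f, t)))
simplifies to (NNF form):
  ~t & (r | ~f)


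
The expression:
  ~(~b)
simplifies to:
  b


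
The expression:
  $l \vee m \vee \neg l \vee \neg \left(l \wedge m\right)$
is always true.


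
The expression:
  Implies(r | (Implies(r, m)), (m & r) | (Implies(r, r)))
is always true.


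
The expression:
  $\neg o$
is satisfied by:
  {o: False}


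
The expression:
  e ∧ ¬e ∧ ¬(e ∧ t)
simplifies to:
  False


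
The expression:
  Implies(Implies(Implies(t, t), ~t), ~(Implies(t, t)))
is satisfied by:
  {t: True}


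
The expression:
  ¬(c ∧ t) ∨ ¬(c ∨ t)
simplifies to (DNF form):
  ¬c ∨ ¬t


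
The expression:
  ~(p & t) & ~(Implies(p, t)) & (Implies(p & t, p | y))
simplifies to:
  p & ~t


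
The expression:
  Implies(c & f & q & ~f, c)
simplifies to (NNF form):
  True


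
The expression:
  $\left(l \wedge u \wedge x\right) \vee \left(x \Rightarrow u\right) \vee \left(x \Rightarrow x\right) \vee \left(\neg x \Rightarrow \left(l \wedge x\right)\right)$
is always true.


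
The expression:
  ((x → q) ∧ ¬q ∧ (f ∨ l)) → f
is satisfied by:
  {x: True, q: True, f: True, l: False}
  {x: True, q: True, l: False, f: False}
  {x: True, f: True, l: False, q: False}
  {x: True, l: False, f: False, q: False}
  {q: True, f: True, l: False, x: False}
  {q: True, l: False, f: False, x: False}
  {f: True, q: False, l: False, x: False}
  {q: False, l: False, f: False, x: False}
  {q: True, x: True, l: True, f: True}
  {q: True, x: True, l: True, f: False}
  {x: True, l: True, f: True, q: False}
  {x: True, l: True, q: False, f: False}
  {f: True, l: True, q: True, x: False}
  {l: True, q: True, x: False, f: False}
  {l: True, f: True, x: False, q: False}


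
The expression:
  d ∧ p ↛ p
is never true.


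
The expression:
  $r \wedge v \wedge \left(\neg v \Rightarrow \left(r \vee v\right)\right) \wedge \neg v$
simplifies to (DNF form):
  $\text{False}$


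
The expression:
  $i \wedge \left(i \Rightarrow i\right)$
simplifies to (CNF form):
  $i$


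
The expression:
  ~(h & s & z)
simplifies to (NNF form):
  ~h | ~s | ~z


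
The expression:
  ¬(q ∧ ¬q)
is always true.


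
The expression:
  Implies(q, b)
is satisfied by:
  {b: True, q: False}
  {q: False, b: False}
  {q: True, b: True}


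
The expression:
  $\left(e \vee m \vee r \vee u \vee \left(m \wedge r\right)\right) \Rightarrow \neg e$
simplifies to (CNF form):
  $\neg e$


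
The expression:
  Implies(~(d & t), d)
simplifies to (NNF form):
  d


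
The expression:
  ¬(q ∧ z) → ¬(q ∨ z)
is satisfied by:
  {z: False, q: False}
  {q: True, z: True}


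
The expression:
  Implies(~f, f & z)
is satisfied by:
  {f: True}


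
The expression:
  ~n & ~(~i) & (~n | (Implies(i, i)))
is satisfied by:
  {i: True, n: False}


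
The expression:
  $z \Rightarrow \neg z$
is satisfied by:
  {z: False}


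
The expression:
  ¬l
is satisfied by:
  {l: False}


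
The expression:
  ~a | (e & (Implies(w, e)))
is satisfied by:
  {e: True, a: False}
  {a: False, e: False}
  {a: True, e: True}


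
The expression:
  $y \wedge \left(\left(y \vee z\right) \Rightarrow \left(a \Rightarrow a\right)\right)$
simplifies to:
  $y$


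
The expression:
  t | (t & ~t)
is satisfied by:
  {t: True}


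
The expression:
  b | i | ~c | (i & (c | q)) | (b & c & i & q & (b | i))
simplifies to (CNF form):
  b | i | ~c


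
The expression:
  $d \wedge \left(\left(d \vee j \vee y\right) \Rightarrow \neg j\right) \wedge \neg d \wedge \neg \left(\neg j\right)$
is never true.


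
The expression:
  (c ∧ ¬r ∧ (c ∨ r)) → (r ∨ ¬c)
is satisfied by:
  {r: True, c: False}
  {c: False, r: False}
  {c: True, r: True}


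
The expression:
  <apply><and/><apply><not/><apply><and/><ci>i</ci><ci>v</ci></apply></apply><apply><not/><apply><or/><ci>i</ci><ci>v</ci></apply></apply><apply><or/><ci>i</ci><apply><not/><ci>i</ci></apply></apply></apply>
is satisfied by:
  {v: False, i: False}


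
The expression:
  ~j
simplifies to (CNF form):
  ~j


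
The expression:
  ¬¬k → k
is always true.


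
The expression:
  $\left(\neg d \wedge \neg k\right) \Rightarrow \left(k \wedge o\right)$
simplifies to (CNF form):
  $d \vee k$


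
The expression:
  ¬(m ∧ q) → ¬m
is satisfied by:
  {q: True, m: False}
  {m: False, q: False}
  {m: True, q: True}


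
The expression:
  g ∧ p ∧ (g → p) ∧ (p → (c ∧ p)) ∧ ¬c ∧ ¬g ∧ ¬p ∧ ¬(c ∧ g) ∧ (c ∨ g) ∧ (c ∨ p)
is never true.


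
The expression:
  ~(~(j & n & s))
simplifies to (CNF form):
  j & n & s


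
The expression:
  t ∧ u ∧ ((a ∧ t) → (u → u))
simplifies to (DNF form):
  t ∧ u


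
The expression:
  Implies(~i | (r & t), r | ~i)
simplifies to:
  True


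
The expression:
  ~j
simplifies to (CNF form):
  ~j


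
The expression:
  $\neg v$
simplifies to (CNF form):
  $\neg v$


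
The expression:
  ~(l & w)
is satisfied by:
  {l: False, w: False}
  {w: True, l: False}
  {l: True, w: False}


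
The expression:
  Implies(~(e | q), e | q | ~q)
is always true.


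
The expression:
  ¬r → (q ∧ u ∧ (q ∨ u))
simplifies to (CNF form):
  (q ∨ r) ∧ (r ∨ u)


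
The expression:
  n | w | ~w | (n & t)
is always true.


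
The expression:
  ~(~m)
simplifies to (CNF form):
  m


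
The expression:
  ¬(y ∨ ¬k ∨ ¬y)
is never true.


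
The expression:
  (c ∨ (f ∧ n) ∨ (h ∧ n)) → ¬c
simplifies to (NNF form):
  ¬c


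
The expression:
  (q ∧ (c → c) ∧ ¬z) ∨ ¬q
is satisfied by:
  {q: False, z: False}
  {z: True, q: False}
  {q: True, z: False}


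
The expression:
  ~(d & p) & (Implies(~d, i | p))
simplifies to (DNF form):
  (d & ~p) | (i & ~d) | (p & ~d)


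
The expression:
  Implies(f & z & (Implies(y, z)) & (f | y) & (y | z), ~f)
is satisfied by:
  {z: False, f: False}
  {f: True, z: False}
  {z: True, f: False}


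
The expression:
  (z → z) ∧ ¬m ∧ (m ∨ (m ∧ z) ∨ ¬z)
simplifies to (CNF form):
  ¬m ∧ ¬z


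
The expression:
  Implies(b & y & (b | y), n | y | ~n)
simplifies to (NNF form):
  True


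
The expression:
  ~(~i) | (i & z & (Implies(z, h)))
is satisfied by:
  {i: True}


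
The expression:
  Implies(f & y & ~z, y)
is always true.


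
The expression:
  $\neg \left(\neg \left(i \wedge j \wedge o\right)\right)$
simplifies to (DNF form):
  $i \wedge j \wedge o$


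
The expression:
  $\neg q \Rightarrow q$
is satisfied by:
  {q: True}


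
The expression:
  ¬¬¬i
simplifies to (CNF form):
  ¬i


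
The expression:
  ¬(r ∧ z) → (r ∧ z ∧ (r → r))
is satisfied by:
  {r: True, z: True}


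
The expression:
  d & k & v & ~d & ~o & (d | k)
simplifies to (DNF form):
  False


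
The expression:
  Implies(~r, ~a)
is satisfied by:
  {r: True, a: False}
  {a: False, r: False}
  {a: True, r: True}


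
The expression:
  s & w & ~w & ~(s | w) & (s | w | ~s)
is never true.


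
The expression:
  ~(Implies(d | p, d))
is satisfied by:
  {p: True, d: False}


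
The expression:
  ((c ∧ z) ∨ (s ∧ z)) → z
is always true.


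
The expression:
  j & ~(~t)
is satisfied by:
  {t: True, j: True}


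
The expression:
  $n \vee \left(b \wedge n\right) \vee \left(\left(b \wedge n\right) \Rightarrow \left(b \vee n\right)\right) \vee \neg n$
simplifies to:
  $\text{True}$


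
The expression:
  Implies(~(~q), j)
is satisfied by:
  {j: True, q: False}
  {q: False, j: False}
  {q: True, j: True}


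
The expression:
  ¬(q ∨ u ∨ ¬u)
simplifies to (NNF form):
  False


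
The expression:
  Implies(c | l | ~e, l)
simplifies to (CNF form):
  (e | l) & (l | ~c)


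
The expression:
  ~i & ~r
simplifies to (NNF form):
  ~i & ~r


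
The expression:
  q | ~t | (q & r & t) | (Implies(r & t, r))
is always true.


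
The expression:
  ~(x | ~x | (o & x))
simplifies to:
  False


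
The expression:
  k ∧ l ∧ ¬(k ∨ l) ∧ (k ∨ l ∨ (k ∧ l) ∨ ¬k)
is never true.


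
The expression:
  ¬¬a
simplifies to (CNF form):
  a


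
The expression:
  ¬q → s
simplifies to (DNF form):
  q ∨ s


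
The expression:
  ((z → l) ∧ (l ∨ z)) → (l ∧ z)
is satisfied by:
  {z: True, l: False}
  {l: False, z: False}
  {l: True, z: True}


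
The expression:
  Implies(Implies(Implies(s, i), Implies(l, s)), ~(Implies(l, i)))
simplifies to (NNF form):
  l & (~i | ~s)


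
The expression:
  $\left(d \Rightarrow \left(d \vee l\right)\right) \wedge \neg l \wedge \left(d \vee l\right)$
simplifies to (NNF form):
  $d \wedge \neg l$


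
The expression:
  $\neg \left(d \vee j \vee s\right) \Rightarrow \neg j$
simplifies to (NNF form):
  $\text{True}$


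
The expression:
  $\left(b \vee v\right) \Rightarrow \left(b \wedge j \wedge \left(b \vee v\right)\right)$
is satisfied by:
  {j: True, v: False, b: False}
  {j: False, v: False, b: False}
  {b: True, j: True, v: False}
  {v: True, b: True, j: True}


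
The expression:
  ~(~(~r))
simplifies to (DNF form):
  ~r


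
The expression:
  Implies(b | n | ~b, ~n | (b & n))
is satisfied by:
  {b: True, n: False}
  {n: False, b: False}
  {n: True, b: True}


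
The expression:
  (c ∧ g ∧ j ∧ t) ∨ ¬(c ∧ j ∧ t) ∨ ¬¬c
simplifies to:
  True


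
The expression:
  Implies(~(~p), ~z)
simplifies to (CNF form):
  ~p | ~z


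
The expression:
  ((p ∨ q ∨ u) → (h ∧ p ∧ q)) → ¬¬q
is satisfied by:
  {q: True, u: True, p: True}
  {q: True, u: True, p: False}
  {q: True, p: True, u: False}
  {q: True, p: False, u: False}
  {u: True, p: True, q: False}
  {u: True, p: False, q: False}
  {p: True, u: False, q: False}


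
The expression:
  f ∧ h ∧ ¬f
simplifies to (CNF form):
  False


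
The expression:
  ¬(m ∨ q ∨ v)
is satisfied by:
  {q: False, v: False, m: False}


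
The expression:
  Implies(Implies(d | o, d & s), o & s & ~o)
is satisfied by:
  {o: True, s: False, d: False}
  {d: True, o: True, s: False}
  {d: True, o: False, s: False}
  {s: True, o: True, d: False}


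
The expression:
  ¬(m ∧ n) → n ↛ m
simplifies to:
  n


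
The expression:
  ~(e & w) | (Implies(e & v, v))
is always true.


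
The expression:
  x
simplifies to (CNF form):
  x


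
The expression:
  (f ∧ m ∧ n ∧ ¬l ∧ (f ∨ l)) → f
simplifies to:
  True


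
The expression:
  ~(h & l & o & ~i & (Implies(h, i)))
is always true.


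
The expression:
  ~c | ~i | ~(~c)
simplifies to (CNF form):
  True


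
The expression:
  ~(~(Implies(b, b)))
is always true.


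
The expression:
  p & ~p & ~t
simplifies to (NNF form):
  False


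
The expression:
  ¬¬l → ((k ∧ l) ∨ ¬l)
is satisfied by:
  {k: True, l: False}
  {l: False, k: False}
  {l: True, k: True}


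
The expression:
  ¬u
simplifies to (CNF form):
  ¬u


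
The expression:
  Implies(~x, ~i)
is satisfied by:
  {x: True, i: False}
  {i: False, x: False}
  {i: True, x: True}


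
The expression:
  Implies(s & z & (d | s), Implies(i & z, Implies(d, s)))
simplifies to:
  True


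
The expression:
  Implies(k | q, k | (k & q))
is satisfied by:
  {k: True, q: False}
  {q: False, k: False}
  {q: True, k: True}


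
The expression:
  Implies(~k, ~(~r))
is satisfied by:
  {r: True, k: True}
  {r: True, k: False}
  {k: True, r: False}


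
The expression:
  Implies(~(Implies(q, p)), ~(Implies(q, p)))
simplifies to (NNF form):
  True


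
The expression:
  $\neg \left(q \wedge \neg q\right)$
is always true.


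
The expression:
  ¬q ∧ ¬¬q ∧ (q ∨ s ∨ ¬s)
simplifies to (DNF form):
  False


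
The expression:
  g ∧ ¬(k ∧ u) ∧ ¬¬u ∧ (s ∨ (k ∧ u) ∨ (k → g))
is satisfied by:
  {u: True, g: True, k: False}


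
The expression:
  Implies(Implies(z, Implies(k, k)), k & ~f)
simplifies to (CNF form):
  k & ~f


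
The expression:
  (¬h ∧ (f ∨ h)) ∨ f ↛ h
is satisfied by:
  {f: True, h: False}


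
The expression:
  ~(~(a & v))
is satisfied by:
  {a: True, v: True}


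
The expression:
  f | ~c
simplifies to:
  f | ~c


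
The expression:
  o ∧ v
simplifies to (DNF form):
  o ∧ v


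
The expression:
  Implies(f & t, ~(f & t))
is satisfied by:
  {t: False, f: False}
  {f: True, t: False}
  {t: True, f: False}


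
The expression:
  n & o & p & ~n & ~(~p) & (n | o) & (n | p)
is never true.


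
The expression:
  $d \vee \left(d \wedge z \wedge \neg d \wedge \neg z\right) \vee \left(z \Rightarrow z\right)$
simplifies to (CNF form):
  $\text{True}$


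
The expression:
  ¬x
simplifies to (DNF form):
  ¬x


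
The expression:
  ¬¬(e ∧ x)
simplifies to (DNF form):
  e ∧ x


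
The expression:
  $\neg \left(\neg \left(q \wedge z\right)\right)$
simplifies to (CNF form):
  $q \wedge z$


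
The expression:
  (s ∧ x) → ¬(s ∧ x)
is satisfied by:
  {s: False, x: False}
  {x: True, s: False}
  {s: True, x: False}


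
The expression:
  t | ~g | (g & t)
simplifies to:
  t | ~g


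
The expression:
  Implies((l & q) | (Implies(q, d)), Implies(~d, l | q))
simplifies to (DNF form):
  d | l | q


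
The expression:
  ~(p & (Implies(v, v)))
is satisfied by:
  {p: False}


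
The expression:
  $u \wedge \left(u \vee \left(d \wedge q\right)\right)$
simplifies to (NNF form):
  $u$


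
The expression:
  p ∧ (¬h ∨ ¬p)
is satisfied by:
  {p: True, h: False}


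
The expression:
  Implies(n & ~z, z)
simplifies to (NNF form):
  z | ~n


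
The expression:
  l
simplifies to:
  l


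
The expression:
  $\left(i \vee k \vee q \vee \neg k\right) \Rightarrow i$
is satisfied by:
  {i: True}


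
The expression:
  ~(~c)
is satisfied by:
  {c: True}


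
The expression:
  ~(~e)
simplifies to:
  e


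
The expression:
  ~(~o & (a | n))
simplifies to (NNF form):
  o | (~a & ~n)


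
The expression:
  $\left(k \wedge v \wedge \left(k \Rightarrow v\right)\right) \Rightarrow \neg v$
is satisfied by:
  {k: False, v: False}
  {v: True, k: False}
  {k: True, v: False}


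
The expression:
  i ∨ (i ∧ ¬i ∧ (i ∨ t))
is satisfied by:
  {i: True}


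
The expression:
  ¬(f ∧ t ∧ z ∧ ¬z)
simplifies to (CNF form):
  True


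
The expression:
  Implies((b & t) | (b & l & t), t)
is always true.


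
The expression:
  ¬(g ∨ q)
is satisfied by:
  {q: False, g: False}


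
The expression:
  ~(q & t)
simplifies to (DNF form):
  ~q | ~t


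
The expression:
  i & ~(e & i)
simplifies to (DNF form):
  i & ~e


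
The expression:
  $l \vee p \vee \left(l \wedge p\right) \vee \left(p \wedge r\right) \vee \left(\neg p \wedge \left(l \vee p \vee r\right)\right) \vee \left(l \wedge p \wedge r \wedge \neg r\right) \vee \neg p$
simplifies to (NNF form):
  $\text{True}$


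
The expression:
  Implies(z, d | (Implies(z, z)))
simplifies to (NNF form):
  True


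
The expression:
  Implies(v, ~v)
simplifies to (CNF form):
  ~v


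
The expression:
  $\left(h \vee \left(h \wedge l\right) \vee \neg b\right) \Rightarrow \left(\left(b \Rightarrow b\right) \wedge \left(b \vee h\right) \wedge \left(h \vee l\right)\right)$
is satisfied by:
  {b: True, h: True}
  {b: True, h: False}
  {h: True, b: False}


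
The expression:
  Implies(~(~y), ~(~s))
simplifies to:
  s | ~y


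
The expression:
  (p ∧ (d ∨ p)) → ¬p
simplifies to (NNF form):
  ¬p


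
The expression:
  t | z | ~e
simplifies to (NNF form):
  t | z | ~e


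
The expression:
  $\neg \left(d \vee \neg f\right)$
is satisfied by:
  {f: True, d: False}


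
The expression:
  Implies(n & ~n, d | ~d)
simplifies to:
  True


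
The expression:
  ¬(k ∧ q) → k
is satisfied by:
  {k: True}


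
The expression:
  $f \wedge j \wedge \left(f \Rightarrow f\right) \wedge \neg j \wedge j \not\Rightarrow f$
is never true.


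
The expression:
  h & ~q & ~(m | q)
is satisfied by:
  {h: True, q: False, m: False}


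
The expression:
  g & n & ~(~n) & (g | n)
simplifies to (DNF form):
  g & n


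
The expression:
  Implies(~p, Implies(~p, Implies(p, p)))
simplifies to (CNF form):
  True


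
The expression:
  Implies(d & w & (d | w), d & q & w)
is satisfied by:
  {q: True, w: False, d: False}
  {w: False, d: False, q: False}
  {d: True, q: True, w: False}
  {d: True, w: False, q: False}
  {q: True, w: True, d: False}
  {w: True, q: False, d: False}
  {d: True, w: True, q: True}


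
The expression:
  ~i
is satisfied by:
  {i: False}


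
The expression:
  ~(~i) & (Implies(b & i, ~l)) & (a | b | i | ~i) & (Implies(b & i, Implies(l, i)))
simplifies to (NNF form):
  i & (~b | ~l)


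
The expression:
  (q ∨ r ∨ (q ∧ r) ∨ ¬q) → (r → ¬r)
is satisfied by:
  {r: False}


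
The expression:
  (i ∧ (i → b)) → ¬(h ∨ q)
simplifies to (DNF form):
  (¬h ∧ ¬q) ∨ ¬b ∨ ¬i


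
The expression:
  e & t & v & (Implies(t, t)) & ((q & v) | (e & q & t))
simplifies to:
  e & q & t & v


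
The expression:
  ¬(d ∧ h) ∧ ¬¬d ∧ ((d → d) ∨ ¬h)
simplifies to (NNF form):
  d ∧ ¬h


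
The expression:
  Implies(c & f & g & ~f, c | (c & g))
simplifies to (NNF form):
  True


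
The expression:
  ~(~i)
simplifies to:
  i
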